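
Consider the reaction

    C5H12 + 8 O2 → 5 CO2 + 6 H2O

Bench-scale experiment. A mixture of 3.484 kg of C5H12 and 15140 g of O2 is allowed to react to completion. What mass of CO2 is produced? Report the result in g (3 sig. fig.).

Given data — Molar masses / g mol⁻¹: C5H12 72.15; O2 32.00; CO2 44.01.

n(C5H12) = 3.484×1000 / 72.15 = 48.29 mol
n(O2) = 15140 / 32.00 = 473.1 mol
n/ν for C5H12 = 48.29/1 = 48.29
n/ν for O2 = 473.1/8 = 59.14
Smallest n/ν is C5H12 → limiting reagent.
n(CO2) = (5/1) × 48.29 = 241.5 mol
mass = 241.5 × 44.01 = 10630 g

10600 g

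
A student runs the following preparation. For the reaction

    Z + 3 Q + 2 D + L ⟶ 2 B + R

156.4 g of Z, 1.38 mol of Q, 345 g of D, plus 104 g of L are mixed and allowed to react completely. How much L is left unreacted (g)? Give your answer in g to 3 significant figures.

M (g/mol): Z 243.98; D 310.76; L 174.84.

23.6 g

n(Z) = 156.4 / 243.98 = 0.6410 mol
n(Q) = 1.380 mol
n(D) = 345.0 / 310.76 = 1.110 mol
n(L) = 104.0 / 174.84 = 0.5948 mol
n/ν → Z: 0.6410, Q: 0.4600, D: 0.5550, L: 0.5948; Q is limiting.
L consumed = (1/3) × 1.380 = 0.4600 mol
L remaining = 0.5948 − 0.4600 = 0.1348 mol
mass = 0.1348 × 174.84 = 23.57 g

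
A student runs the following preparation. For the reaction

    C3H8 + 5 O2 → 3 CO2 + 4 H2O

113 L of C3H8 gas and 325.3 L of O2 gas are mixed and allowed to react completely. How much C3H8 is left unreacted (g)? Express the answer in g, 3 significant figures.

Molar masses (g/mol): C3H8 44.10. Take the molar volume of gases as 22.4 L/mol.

n(C3H8) = 113.0 / 22.4 = 5.045 mol
n(O2) = 325.3 / 22.4 = 14.52 mol
n/ν for C3H8 = 5.045/1 = 5.045
n/ν for O2 = 14.52/5 = 2.904
Smallest n/ν is O2 → limiting reagent.
C3H8 consumed = (1/5) × 14.52 = 2.904 mol
C3H8 remaining = 5.045 − 2.904 = 2.141 mol
mass = 2.141 × 44.10 = 94.42 g

94.4 g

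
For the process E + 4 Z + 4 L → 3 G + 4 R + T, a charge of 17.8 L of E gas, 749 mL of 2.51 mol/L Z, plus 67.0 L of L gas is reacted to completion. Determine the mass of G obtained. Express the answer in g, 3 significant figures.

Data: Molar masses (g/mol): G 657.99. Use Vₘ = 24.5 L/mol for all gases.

928 g

n(E) = 17.80 / 24.5 = 0.7265 mol
n(Z) = 2.51 × 749.0/1000 = 1.880 mol
n(L) = 67.00 / 24.5 = 2.735 mol
n/ν → E: 0.7265, Z: 0.4700, L: 0.6838; Z is limiting.
n(G) = (3/4) × 1.880 = 1.410 mol
mass = 1.410 × 657.99 = 927.8 g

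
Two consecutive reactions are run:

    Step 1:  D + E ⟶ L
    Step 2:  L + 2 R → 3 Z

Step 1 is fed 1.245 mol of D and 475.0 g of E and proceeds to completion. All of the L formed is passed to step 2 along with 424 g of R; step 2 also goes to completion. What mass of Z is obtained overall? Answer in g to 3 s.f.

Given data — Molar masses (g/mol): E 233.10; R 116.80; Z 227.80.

Step 1:
n(D) = 1.245 mol
n(E) = 475.0 / 233.10 = 2.038 mol
n/ν → D: 1.245, E: 2.038; D is limiting.
n(L) produced = (1/1) × 1.245 = 1.245 mol
Step 2:
n(L) available = 1.245 mol
n(R) = 424.0 / 116.80 = 3.630 mol
n/ν → L: 1.245, R: 1.815; L is limiting.
n(Z) = (3/1) × 1.245 = 3.735 mol
mass = 3.735 × 227.80 = 850.8 g

851 g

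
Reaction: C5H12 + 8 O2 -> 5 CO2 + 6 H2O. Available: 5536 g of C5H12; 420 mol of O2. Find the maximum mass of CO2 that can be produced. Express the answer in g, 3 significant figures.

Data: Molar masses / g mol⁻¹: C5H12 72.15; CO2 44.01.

n(C5H12) = 5536 / 72.15 = 76.73 mol
n(O2) = 420.0 mol
n/ν for C5H12 = 76.73/1 = 76.73
n/ν for O2 = 420.0/8 = 52.50
Smallest n/ν is O2 → limiting reagent.
n(CO2) = (5/8) × 420.0 = 262.5 mol
mass = 262.5 × 44.01 = 11550 g

11600 g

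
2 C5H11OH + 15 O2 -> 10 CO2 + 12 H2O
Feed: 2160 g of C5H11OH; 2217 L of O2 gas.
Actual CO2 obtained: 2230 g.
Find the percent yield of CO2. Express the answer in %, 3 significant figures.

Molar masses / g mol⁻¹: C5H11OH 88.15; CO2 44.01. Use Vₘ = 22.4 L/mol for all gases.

76.8 %

n(C5H11OH) = 2160 / 88.15 = 24.50 mol
n(O2) = 2217 / 22.4 = 98.97 mol
n/ν → C5H11OH: 12.25, O2: 6.598; O2 is limiting.
theoretical n(CO2) = (10/15) × 98.97 = 65.98 mol → 2904 g
% yield = 2230 / 2904 × 100 = 76.79 %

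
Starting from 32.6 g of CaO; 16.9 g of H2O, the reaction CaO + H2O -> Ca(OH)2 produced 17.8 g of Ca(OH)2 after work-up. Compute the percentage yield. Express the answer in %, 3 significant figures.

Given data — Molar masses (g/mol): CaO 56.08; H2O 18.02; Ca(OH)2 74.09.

n(CaO) = 32.60 / 56.08 = 0.5813 mol
n(H2O) = 16.90 / 18.02 = 0.9378 mol
n/ν for CaO = 0.5813/1 = 0.5813
n/ν for H2O = 0.9378/1 = 0.9378
Smallest n/ν is CaO → limiting reagent.
theoretical n(Ca(OH)2) = (1/1) × 0.5813 = 0.5813 mol → 43.07 g
% yield = 17.8 / 43.07 × 100 = 41.33 %

41.3 %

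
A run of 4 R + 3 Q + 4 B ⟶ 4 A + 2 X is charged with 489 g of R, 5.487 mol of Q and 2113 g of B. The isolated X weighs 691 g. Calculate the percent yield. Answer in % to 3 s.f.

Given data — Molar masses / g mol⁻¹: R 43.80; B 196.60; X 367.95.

51.3 %

n(R) = 489.0 / 43.80 = 11.16 mol
n(Q) = 5.487 mol
n(B) = 2113 / 196.60 = 10.75 mol
n/ν → R: 2.790, Q: 1.829, B: 2.688; Q is limiting.
theoretical n(X) = (2/3) × 5.487 = 3.658 mol → 1346 g
% yield = 691 / 1346 × 100 = 51.34 %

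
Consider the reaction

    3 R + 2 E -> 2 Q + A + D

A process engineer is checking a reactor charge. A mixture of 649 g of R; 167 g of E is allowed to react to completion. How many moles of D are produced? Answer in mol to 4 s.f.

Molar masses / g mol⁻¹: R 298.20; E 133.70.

n(R) = 649.0 / 298.20 = 2.176 mol
n(E) = 167.0 / 133.70 = 1.249 mol
n/ν for R = 2.176/3 = 0.7253
n/ν for E = 1.249/2 = 0.6245
Smallest n/ν is E → limiting reagent.
n(D) = (1/2) × 1.249 = 0.6245 mol

0.6245 mol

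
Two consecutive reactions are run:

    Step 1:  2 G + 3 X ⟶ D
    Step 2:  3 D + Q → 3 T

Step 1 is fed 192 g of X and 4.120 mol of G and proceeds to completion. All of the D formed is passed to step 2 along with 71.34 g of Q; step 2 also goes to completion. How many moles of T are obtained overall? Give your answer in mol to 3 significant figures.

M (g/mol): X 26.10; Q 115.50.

Step 1:
n(X) = 192.0 / 26.10 = 7.356 mol
n(G) = 4.120 mol
n/ν for X = 7.356/3 = 2.452
n/ν for G = 4.120/2 = 2.060
Smallest n/ν is G → limiting reagent.
n(D) produced = (1/2) × 4.120 = 2.060 mol
Step 2:
n(D) available = 2.060 mol
n(Q) = 71.34 / 115.50 = 0.6177 mol
n/ν for D = 2.060/3 = 0.6867
n/ν for Q = 0.6177/1 = 0.6177
Smallest n/ν is Q → limiting reagent.
n(T) = (3/1) × 0.6177 = 1.853 mol

1.85 mol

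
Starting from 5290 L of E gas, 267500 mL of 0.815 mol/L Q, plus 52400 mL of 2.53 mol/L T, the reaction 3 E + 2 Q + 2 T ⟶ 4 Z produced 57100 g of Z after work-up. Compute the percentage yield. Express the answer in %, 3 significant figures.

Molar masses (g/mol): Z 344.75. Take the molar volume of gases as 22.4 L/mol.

n(E) = 5290 / 22.4 = 236.2 mol
n(Q) = 0.815 × 267500/1000 = 218.0 mol
n(T) = 2.53 × 52400/1000 = 132.6 mol
n/ν for E = 236.2/3 = 78.73
n/ν for Q = 218.0/2 = 109.0
n/ν for T = 132.6/2 = 66.30
Smallest n/ν is T → limiting reagent.
theoretical n(Z) = (4/2) × 132.6 = 265.2 mol → 91430 g
% yield = 57100 / 91430 × 100 = 62.45 %

62.5 %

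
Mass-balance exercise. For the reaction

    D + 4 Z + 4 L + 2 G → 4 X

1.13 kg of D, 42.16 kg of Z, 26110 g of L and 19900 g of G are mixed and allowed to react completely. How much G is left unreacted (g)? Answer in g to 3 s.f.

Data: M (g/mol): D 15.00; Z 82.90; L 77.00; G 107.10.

n(D) = 1.130×1000 / 15.00 = 75.33 mol
n(Z) = 42.16×1000 / 82.90 = 508.6 mol
n(L) = 26110 / 77.00 = 339.1 mol
n(G) = 19900 / 107.10 = 185.8 mol
n/ν for D = 75.33/1 = 75.33
n/ν for Z = 508.6/4 = 127.2
n/ν for L = 339.1/4 = 84.78
n/ν for G = 185.8/2 = 92.90
Smallest n/ν is D → limiting reagent.
G consumed = (2/1) × 75.33 = 150.7 mol
G remaining = 185.8 − 150.7 = 35.10 mol
mass = 35.10 × 107.10 = 3759 g

3760 g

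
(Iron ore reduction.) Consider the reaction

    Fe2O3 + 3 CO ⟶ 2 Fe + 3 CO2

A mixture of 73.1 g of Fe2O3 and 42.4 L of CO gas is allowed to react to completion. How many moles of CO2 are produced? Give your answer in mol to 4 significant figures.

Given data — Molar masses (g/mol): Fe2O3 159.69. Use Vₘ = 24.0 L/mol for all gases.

n(Fe2O3) = 73.10 / 159.69 = 0.4578 mol
n(CO) = 42.40 / 24.0 = 1.767 mol
n/ν for Fe2O3 = 0.4578/1 = 0.4578
n/ν for CO = 1.767/3 = 0.5890
Smallest n/ν is Fe2O3 → limiting reagent.
n(CO2) = (3/1) × 0.4578 = 1.373 mol

1.373 mol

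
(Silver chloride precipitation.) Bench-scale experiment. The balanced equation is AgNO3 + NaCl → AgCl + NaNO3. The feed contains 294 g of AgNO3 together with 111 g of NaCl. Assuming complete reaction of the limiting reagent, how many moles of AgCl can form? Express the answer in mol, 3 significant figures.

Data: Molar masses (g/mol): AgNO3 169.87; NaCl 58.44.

1.73 mol

n(AgNO3) = 294.0 / 169.87 = 1.731 mol
n(NaCl) = 111.0 / 58.44 = 1.899 mol
n/ν → AgNO3: 1.731, NaCl: 1.899; AgNO3 is limiting.
n(AgCl) = (1/1) × 1.731 = 1.731 mol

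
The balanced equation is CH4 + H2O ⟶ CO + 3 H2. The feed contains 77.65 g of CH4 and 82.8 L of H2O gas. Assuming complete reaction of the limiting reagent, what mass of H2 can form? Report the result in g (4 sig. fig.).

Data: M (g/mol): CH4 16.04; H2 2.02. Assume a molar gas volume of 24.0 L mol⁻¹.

n(CH4) = 77.65 / 16.04 = 4.841 mol
n(H2O) = 82.80 / 24.0 = 3.450 mol
n/ν for CH4 = 4.841/1 = 4.841
n/ν for H2O = 3.450/1 = 3.450
Smallest n/ν is H2O → limiting reagent.
n(H2) = (3/1) × 3.450 = 10.35 mol
mass = 10.35 × 2.02 = 20.91 g

20.91 g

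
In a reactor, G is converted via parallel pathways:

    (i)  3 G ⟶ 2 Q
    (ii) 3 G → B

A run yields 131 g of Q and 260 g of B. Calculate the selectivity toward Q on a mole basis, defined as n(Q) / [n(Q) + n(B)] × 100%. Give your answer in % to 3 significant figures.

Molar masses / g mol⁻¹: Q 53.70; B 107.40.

n(Q) = 131 / 53.70 = 2.439 mol
n(B) = 260 / 107.40 = 2.421 mol
selectivity = 2.439/(2.439+2.421) × 100 = 50.19 %

50.2 %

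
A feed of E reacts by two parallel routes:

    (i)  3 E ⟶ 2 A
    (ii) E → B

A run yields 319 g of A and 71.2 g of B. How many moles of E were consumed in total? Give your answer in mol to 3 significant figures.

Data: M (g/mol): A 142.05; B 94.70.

n(A) = 319 / 142.05 = 2.246 mol
n(B) = 71.2 / 94.70 = 0.7518 mol
n(E) via (i) = (3/2)×2.246 = 3.369 mol
n(E) via (ii) = (1/1)×0.7518 = 0.7518 mol
total n(E) = 3.369 + 0.7518 = 4.121 mol

4.12 mol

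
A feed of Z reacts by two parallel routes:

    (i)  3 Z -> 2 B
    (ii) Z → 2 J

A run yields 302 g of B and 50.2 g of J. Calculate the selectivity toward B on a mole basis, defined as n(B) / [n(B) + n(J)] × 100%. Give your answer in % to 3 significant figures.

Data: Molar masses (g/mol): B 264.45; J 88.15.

n(B) = 302 / 264.45 = 1.142 mol
n(J) = 50.2 / 88.15 = 0.5695 mol
selectivity = 1.142/(1.142+0.5695) × 100 = 66.73 %

66.7 %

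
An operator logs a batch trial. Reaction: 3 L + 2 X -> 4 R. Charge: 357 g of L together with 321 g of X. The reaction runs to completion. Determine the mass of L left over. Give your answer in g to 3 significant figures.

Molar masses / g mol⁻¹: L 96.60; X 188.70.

111 g

n(L) = 357.0 / 96.60 = 3.696 mol
n(X) = 321.0 / 188.70 = 1.701 mol
n/ν for L = 3.696/3 = 1.232
n/ν for X = 1.701/2 = 0.8505
Smallest n/ν is X → limiting reagent.
L consumed = (3/2) × 1.701 = 2.552 mol
L remaining = 3.696 − 2.552 = 1.144 mol
mass = 1.144 × 96.60 = 110.5 g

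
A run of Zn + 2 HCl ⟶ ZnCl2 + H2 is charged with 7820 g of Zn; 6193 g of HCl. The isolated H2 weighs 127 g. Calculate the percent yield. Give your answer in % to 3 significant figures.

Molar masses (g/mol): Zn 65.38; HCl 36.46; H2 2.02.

74.0 %

n(Zn) = 7820 / 65.38 = 119.6 mol
n(HCl) = 6193 / 36.46 = 169.9 mol
n/ν for Zn = 119.6/1 = 119.6
n/ν for HCl = 169.9/2 = 84.95
Smallest n/ν is HCl → limiting reagent.
theoretical n(H2) = (1/2) × 169.9 = 84.95 mol → 171.6 g
% yield = 127 / 171.6 × 100 = 74.01 %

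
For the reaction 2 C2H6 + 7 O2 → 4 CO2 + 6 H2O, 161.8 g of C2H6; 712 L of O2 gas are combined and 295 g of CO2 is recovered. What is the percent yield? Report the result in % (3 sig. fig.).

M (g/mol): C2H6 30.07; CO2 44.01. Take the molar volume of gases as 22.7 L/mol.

62.3 %

n(C2H6) = 161.8 / 30.07 = 5.381 mol
n(O2) = 712.0 / 22.7 = 31.37 mol
n/ν for C2H6 = 5.381/2 = 2.691
n/ν for O2 = 31.37/7 = 4.481
Smallest n/ν is C2H6 → limiting reagent.
theoretical n(CO2) = (4/2) × 5.381 = 10.76 mol → 473.5 g
% yield = 295 / 473.5 × 100 = 62.30 %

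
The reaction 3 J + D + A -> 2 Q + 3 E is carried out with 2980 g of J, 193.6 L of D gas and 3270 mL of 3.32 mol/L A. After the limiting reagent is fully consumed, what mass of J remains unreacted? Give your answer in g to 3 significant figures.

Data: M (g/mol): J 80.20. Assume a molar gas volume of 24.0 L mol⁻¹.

n(J) = 2980 / 80.20 = 37.16 mol
n(D) = 193.6 / 24.0 = 8.067 mol
n(A) = 3.32 × 3270/1000 = 10.86 mol
n/ν → J: 12.39, D: 8.067, A: 10.86; D is limiting.
J consumed = (3/1) × 8.067 = 24.20 mol
J remaining = 37.16 − 24.20 = 12.96 mol
mass = 12.96 × 80.20 = 1039 g

1040 g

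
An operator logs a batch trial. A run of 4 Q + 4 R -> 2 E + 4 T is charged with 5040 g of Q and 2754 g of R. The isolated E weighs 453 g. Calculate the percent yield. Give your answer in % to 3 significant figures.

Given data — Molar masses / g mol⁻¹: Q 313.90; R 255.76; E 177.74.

n(Q) = 5040 / 313.90 = 16.06 mol
n(R) = 2754 / 255.76 = 10.77 mol
n/ν for Q = 16.06/4 = 4.015
n/ν for R = 10.77/4 = 2.693
Smallest n/ν is R → limiting reagent.
theoretical n(E) = (2/4) × 10.77 = 5.385 mol → 957.1 g
% yield = 453 / 957.1 × 100 = 47.33 %

47.3 %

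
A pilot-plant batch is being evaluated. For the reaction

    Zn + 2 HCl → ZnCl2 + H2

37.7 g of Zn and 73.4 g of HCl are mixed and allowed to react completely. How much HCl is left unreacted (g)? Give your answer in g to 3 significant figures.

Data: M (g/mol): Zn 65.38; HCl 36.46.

n(Zn) = 37.70 / 65.38 = 0.5766 mol
n(HCl) = 73.40 / 36.46 = 2.013 mol
n/ν for Zn = 0.5766/1 = 0.5766
n/ν for HCl = 2.013/2 = 1.007
Smallest n/ν is Zn → limiting reagent.
HCl consumed = (2/1) × 0.5766 = 1.153 mol
HCl remaining = 2.013 − 1.153 = 0.8600 mol
mass = 0.8600 × 36.46 = 31.36 g

31.4 g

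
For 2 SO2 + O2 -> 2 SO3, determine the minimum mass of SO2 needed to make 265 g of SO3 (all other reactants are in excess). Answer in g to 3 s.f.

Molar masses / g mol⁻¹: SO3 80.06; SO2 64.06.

212 g

n(SO3) = 265 / 80.06 = 3.310 mol
n(SO2) = (2/2) × 3.310 = 3.310 mol
mass = 3.310 × 64.06 = 212.0 g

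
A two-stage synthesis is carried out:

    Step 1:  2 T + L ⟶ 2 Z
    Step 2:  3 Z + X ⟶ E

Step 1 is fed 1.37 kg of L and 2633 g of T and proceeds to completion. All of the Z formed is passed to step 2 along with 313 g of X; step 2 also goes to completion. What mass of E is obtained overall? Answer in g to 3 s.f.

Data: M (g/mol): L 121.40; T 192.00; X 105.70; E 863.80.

Step 1:
n(L) = 1.370×1000 / 121.40 = 11.29 mol
n(T) = 2633 / 192.00 = 13.71 mol
n/ν for L = 11.29/1 = 11.29
n/ν for T = 13.71/2 = 6.855
Smallest n/ν is T → limiting reagent.
n(Z) produced = (2/2) × 13.71 = 13.71 mol
Step 2:
n(Z) available = 13.71 mol
n(X) = 313.0 / 105.70 = 2.961 mol
n/ν for Z = 13.71/3 = 4.570
n/ν for X = 2.961/1 = 2.961
Smallest n/ν is X → limiting reagent.
n(E) = (1/1) × 2.961 = 2.961 mol
mass = 2.961 × 863.80 = 2558 g

2560 g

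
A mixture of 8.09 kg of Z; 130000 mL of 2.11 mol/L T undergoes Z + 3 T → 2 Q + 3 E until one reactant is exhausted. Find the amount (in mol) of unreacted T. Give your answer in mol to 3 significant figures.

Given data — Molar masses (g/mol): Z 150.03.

113 mol

n(Z) = 8.090×1000 / 150.03 = 53.92 mol
n(T) = 2.11 × 130000/1000 = 274.3 mol
n/ν for Z = 53.92/1 = 53.92
n/ν for T = 274.3/3 = 91.43
Smallest n/ν is Z → limiting reagent.
T consumed = (3/1) × 53.92 = 161.8 mol
T remaining = 274.3 − 161.8 = 112.5 mol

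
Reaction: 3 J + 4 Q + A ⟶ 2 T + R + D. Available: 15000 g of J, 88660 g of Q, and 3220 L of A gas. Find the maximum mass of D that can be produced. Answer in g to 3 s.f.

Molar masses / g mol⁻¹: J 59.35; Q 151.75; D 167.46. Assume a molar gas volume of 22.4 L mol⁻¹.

14100 g

n(J) = 15000 / 59.35 = 252.7 mol
n(Q) = 88660 / 151.75 = 584.3 mol
n(A) = 3220 / 22.4 = 143.8 mol
n/ν for J = 252.7/3 = 84.23
n/ν for Q = 584.3/4 = 146.1
n/ν for A = 143.8/1 = 143.8
Smallest n/ν is J → limiting reagent.
n(D) = (1/3) × 252.7 = 84.23 mol
mass = 84.23 × 167.46 = 14110 g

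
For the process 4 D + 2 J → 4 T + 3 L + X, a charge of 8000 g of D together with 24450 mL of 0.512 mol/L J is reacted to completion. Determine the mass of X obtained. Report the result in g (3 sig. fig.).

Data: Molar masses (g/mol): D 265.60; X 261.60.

n(D) = 8000 / 265.60 = 30.12 mol
n(J) = 0.512 × 24450/1000 = 12.52 mol
n/ν → D: 7.530, J: 6.260; J is limiting.
n(X) = (1/2) × 12.52 = 6.260 mol
mass = 6.260 × 261.60 = 1638 g

1640 g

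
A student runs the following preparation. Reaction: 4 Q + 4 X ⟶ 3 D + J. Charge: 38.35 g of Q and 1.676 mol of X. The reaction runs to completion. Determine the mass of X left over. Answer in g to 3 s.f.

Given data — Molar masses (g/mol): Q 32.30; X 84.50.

41.3 g

n(Q) = 38.35 / 32.30 = 1.187 mol
n(X) = 1.676 mol
n/ν for Q = 1.187/4 = 0.2968
n/ν for X = 1.676/4 = 0.4190
Smallest n/ν is Q → limiting reagent.
X consumed = (4/4) × 1.187 = 1.187 mol
X remaining = 1.676 − 1.187 = 0.4890 mol
mass = 0.4890 × 84.50 = 41.32 g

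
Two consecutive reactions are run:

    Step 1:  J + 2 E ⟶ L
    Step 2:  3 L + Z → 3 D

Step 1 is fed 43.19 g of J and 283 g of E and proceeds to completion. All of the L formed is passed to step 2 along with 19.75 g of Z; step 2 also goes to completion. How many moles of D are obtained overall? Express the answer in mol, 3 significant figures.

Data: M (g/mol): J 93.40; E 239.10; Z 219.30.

Step 1:
n(J) = 43.19 / 93.40 = 0.4624 mol
n(E) = 283.0 / 239.10 = 1.184 mol
n/ν for J = 0.4624/1 = 0.4624
n/ν for E = 1.184/2 = 0.5920
Smallest n/ν is J → limiting reagent.
n(L) produced = (1/1) × 0.4624 = 0.4624 mol
Step 2:
n(L) available = 0.4624 mol
n(Z) = 19.75 / 219.30 = 0.09006 mol
n/ν for L = 0.4624/3 = 0.1541
n/ν for Z = 0.09006/1 = 0.09006
Smallest n/ν is Z → limiting reagent.
n(D) = (3/1) × 0.09006 = 0.2702 mol

0.270 mol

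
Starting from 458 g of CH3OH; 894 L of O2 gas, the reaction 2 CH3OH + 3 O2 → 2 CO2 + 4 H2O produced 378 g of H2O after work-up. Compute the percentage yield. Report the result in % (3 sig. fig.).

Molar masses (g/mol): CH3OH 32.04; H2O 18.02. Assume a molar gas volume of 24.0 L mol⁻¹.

n(CH3OH) = 458.0 / 32.04 = 14.29 mol
n(O2) = 894.0 / 24.0 = 37.25 mol
n/ν → CH3OH: 7.145, O2: 12.42; CH3OH is limiting.
theoretical n(H2O) = (4/2) × 14.29 = 28.58 mol → 515.0 g
% yield = 378 / 515.0 × 100 = 73.40 %

73.4 %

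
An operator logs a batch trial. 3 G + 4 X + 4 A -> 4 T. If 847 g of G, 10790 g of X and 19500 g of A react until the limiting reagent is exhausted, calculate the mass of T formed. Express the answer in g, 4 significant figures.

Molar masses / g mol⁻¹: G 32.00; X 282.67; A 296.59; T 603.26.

21290 g

n(G) = 847.0 / 32.00 = 26.47 mol
n(X) = 10790 / 282.67 = 38.17 mol
n(A) = 19500 / 296.59 = 65.75 mol
n/ν → G: 8.823, X: 9.543, A: 16.44; G is limiting.
n(T) = (4/3) × 26.47 = 35.29 mol
mass = 35.29 × 603.26 = 21290 g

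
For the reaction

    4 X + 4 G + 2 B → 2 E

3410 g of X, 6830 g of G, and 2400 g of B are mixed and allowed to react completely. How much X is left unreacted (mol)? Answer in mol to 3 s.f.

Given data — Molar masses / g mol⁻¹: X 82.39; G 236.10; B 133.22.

12.5 mol

n(X) = 3410 / 82.39 = 41.39 mol
n(G) = 6830 / 236.10 = 28.93 mol
n(B) = 2400 / 133.22 = 18.02 mol
n/ν for X = 41.39/4 = 10.35
n/ν for G = 28.93/4 = 7.233
n/ν for B = 18.02/2 = 9.010
Smallest n/ν is G → limiting reagent.
X consumed = (4/4) × 28.93 = 28.93 mol
X remaining = 41.39 − 28.93 = 12.46 mol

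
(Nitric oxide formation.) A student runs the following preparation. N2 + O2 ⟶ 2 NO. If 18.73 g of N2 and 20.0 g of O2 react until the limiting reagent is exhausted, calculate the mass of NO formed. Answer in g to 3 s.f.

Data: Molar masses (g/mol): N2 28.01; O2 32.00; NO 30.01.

n(N2) = 18.73 / 28.01 = 0.6687 mol
n(O2) = 20.00 / 32.00 = 0.6250 mol
n/ν for N2 = 0.6687/1 = 0.6687
n/ν for O2 = 0.6250/1 = 0.6250
Smallest n/ν is O2 → limiting reagent.
n(NO) = (2/1) × 0.6250 = 1.250 mol
mass = 1.250 × 30.01 = 37.51 g

37.5 g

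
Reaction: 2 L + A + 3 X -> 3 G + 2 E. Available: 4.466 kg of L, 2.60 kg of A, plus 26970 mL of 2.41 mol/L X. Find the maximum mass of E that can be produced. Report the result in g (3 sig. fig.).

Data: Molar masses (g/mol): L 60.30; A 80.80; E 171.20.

7420 g

n(L) = 4.466×1000 / 60.30 = 74.06 mol
n(A) = 2.600×1000 / 80.80 = 32.18 mol
n(X) = 2.41 × 26970/1000 = 65.00 mol
n/ν → L: 37.03, A: 32.18, X: 21.67; X is limiting.
n(E) = (2/3) × 65.00 = 43.33 mol
mass = 43.33 × 171.20 = 7418 g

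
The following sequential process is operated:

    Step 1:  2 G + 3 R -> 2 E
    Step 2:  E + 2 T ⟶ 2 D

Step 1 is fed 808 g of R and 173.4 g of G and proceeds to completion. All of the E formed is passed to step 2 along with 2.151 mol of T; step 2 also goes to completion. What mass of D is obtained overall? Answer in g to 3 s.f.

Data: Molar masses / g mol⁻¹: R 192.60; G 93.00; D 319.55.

Step 1:
n(R) = 808.0 / 192.60 = 4.195 mol
n(G) = 173.4 / 93.00 = 1.865 mol
n/ν for R = 4.195/3 = 1.398
n/ν for G = 1.865/2 = 0.9325
Smallest n/ν is G → limiting reagent.
n(E) produced = (2/2) × 1.865 = 1.865 mol
Step 2:
n(E) available = 1.865 mol
n(T) = 2.151 mol
n/ν for E = 1.865/1 = 1.865
n/ν for T = 2.151/2 = 1.076
Smallest n/ν is T → limiting reagent.
n(D) = (2/2) × 2.151 = 2.151 mol
mass = 2.151 × 319.55 = 687.4 g

687 g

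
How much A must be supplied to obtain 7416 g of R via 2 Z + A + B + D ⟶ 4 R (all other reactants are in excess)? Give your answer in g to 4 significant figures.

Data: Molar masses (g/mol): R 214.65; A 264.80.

n(R) = 7416 / 214.65 = 34.55 mol
n(A) = (1/4) × 34.55 = 8.638 mol
mass = 8.638 × 264.80 = 2287 g

2287 g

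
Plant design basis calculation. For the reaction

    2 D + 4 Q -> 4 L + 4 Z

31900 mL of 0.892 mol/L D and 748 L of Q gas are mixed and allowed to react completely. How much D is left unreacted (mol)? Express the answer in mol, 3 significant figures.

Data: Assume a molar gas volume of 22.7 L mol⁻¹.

n(D) = 0.892 × 31900/1000 = 28.45 mol
n(Q) = 748.0 / 22.7 = 32.95 mol
n/ν for D = 28.45/2 = 14.23
n/ν for Q = 32.95/4 = 8.238
Smallest n/ν is Q → limiting reagent.
D consumed = (2/4) × 32.95 = 16.48 mol
D remaining = 28.45 − 16.48 = 11.97 mol

12.0 mol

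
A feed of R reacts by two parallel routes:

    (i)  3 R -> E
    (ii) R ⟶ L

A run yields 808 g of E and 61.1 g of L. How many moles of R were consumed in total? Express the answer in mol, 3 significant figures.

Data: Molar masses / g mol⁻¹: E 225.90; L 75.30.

11.5 mol

n(E) = 808 / 225.90 = 3.577 mol
n(L) = 61.1 / 75.30 = 0.8114 mol
n(R) via (i) = (3/1)×3.577 = 10.73 mol
n(R) via (ii) = (1/1)×0.8114 = 0.8114 mol
total n(R) = 10.73 + 0.8114 = 11.54 mol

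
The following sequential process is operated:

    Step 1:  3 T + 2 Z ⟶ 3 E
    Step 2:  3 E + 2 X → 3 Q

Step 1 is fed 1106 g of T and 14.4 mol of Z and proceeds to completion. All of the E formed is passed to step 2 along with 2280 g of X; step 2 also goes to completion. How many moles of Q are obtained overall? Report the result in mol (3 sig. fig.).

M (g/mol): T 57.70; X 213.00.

16.1 mol

Step 1:
n(T) = 1106 / 57.70 = 19.17 mol
n(Z) = 14.40 mol
n/ν → T: 6.390, Z: 7.200; T is limiting.
n(E) produced = (3/3) × 19.17 = 19.17 mol
Step 2:
n(E) available = 19.17 mol
n(X) = 2280 / 213.00 = 10.70 mol
n/ν → E: 6.390, X: 5.350; X is limiting.
n(Q) = (3/2) × 10.70 = 16.05 mol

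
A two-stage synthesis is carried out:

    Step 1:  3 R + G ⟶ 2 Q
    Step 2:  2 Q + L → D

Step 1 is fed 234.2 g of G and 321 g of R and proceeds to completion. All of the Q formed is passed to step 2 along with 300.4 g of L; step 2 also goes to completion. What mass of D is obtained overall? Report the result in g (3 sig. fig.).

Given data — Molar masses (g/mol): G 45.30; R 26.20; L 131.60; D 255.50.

Step 1:
n(G) = 234.2 / 45.30 = 5.170 mol
n(R) = 321.0 / 26.20 = 12.25 mol
n/ν → G: 5.170, R: 4.083; R is limiting.
n(Q) produced = (2/3) × 12.25 = 8.167 mol
Step 2:
n(Q) available = 8.167 mol
n(L) = 300.4 / 131.60 = 2.283 mol
n/ν → Q: 4.084, L: 2.283; L is limiting.
n(D) = (1/1) × 2.283 = 2.283 mol
mass = 2.283 × 255.50 = 583.3 g

583 g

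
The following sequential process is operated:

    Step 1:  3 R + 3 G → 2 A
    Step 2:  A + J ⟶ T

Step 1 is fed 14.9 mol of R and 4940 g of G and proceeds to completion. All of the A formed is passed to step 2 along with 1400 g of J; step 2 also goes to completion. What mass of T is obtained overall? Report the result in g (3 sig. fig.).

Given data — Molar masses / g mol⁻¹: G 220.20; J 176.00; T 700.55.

Step 1:
n(R) = 14.90 mol
n(G) = 4940 / 220.20 = 22.43 mol
n/ν for R = 14.90/3 = 4.967
n/ν for G = 22.43/3 = 7.477
Smallest n/ν is R → limiting reagent.
n(A) produced = (2/3) × 14.90 = 9.933 mol
Step 2:
n(A) available = 9.933 mol
n(J) = 1400 / 176.00 = 7.955 mol
n/ν for A = 9.933/1 = 9.933
n/ν for J = 7.955/1 = 7.955
Smallest n/ν is J → limiting reagent.
n(T) = (1/1) × 7.955 = 7.955 mol
mass = 7.955 × 700.55 = 5573 g

5570 g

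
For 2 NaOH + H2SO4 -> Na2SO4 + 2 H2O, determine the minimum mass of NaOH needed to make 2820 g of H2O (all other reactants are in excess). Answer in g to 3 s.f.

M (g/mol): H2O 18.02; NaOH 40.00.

6260 g

n(H2O) = 2820 / 18.02 = 156.5 mol
n(NaOH) = (2/2) × 156.5 = 156.5 mol
mass = 156.5 × 40.00 = 6260 g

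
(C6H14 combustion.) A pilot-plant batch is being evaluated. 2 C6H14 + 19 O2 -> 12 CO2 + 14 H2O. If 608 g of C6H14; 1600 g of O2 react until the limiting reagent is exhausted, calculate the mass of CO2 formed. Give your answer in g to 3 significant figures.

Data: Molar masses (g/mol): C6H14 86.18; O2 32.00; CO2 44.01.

1390 g

n(C6H14) = 608.0 / 86.18 = 7.055 mol
n(O2) = 1600 / 32.00 = 50.00 mol
n/ν for C6H14 = 7.055/2 = 3.528
n/ν for O2 = 50.00/19 = 2.632
Smallest n/ν is O2 → limiting reagent.
n(CO2) = (12/19) × 50.00 = 31.58 mol
mass = 31.58 × 44.01 = 1390 g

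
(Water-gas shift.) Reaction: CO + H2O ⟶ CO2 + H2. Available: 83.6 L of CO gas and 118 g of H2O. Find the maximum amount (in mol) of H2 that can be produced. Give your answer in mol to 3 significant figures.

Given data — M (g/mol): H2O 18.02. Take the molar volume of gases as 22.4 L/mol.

n(CO) = 83.60 / 22.4 = 3.732 mol
n(H2O) = 118.0 / 18.02 = 6.548 mol
n/ν → CO: 3.732, H2O: 6.548; CO is limiting.
n(H2) = (1/1) × 3.732 = 3.732 mol

3.73 mol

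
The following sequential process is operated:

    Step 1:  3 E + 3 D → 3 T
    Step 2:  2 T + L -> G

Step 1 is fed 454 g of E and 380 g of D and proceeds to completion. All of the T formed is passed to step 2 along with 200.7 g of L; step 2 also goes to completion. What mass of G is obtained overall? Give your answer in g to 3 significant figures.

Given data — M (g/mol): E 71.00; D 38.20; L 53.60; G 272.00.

870 g

Step 1:
n(E) = 454.0 / 71.00 = 6.394 mol
n(D) = 380.0 / 38.20 = 9.948 mol
n/ν → E: 2.131, D: 3.316; E is limiting.
n(T) produced = (3/3) × 6.394 = 6.394 mol
Step 2:
n(T) available = 6.394 mol
n(L) = 200.7 / 53.60 = 3.744 mol
n/ν → T: 3.197, L: 3.744; T is limiting.
n(G) = (1/2) × 6.394 = 3.197 mol
mass = 3.197 × 272.00 = 869.6 g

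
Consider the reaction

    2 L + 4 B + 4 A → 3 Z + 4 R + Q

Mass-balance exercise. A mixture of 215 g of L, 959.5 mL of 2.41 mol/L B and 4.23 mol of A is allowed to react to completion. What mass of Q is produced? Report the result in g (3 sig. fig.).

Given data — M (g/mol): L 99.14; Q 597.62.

n(L) = 215.0 / 99.14 = 2.169 mol
n(B) = 2.41 × 959.5/1000 = 2.312 mol
n(A) = 4.230 mol
n/ν for L = 2.169/2 = 1.085
n/ν for B = 2.312/4 = 0.5780
n/ν for A = 4.230/4 = 1.058
Smallest n/ν is B → limiting reagent.
n(Q) = (1/4) × 2.312 = 0.5780 mol
mass = 0.5780 × 597.62 = 345.4 g

345 g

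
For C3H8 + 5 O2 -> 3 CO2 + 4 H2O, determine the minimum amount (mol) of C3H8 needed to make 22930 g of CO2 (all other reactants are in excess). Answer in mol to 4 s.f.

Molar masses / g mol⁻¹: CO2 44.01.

173.7 mol

n(CO2) = 22930 / 44.01 = 521.0 mol
n(C3H8) = (1/3) × 521.0 = 173.7 mol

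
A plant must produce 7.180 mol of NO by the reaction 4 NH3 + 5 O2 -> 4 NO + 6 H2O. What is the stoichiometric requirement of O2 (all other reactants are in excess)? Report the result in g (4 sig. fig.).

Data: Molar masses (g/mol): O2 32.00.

n(NO) = 7.180 mol
n(O2) = (5/4) × 7.180 = 8.975 mol
mass = 8.975 × 32.00 = 287.2 g

287.2 g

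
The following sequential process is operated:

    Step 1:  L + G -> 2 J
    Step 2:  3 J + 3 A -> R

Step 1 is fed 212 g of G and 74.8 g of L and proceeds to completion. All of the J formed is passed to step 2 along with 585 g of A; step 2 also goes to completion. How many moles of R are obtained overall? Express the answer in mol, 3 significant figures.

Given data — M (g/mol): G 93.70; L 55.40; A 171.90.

Step 1:
n(G) = 212.0 / 93.70 = 2.263 mol
n(L) = 74.80 / 55.40 = 1.350 mol
n/ν for G = 2.263/1 = 2.263
n/ν for L = 1.350/1 = 1.350
Smallest n/ν is L → limiting reagent.
n(J) produced = (2/1) × 1.350 = 2.700 mol
Step 2:
n(J) available = 2.700 mol
n(A) = 585.0 / 171.90 = 3.403 mol
n/ν for J = 2.700/3 = 0.9000
n/ν for A = 3.403/3 = 1.134
Smallest n/ν is J → limiting reagent.
n(R) = (1/3) × 2.700 = 0.9000 mol

0.900 mol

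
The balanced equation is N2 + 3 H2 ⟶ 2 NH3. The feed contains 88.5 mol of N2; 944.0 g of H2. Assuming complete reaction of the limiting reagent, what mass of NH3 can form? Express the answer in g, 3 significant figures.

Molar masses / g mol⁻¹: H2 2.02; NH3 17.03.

n(N2) = 88.50 mol
n(H2) = 944.0 / 2.02 = 467.3 mol
n/ν for N2 = 88.50/1 = 88.50
n/ν for H2 = 467.3/3 = 155.8
Smallest n/ν is N2 → limiting reagent.
n(NH3) = (2/1) × 88.50 = 177.0 mol
mass = 177.0 × 17.03 = 3014 g

3010 g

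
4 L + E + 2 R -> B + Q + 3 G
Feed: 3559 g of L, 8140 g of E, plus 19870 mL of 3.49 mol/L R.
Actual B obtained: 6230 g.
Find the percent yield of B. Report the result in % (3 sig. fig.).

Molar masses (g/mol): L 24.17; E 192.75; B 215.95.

83.2 %

n(L) = 3559 / 24.17 = 147.2 mol
n(E) = 8140 / 192.75 = 42.23 mol
n(R) = 3.49 × 19870/1000 = 69.35 mol
n/ν for L = 147.2/4 = 36.80
n/ν for E = 42.23/1 = 42.23
n/ν for R = 69.35/2 = 34.68
Smallest n/ν is R → limiting reagent.
theoretical n(B) = (1/2) × 69.35 = 34.68 mol → 7489 g
% yield = 6230 / 7489 × 100 = 83.19 %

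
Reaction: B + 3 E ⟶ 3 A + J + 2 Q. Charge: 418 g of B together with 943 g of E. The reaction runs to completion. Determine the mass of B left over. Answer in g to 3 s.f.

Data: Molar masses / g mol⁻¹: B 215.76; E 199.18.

n(B) = 418.0 / 215.76 = 1.937 mol
n(E) = 943.0 / 199.18 = 4.734 mol
n/ν for B = 1.937/1 = 1.937
n/ν for E = 4.734/3 = 1.578
Smallest n/ν is E → limiting reagent.
B consumed = (1/3) × 4.734 = 1.578 mol
B remaining = 1.937 − 1.578 = 0.3590 mol
mass = 0.3590 × 215.76 = 77.46 g

77.5 g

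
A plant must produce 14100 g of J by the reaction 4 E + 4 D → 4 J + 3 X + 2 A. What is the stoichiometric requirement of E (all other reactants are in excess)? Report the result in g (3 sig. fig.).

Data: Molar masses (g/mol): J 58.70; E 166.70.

40000 g

n(J) = 14100 / 58.70 = 240.2 mol
n(E) = (4/4) × 240.2 = 240.2 mol
mass = 240.2 × 166.70 = 40040 g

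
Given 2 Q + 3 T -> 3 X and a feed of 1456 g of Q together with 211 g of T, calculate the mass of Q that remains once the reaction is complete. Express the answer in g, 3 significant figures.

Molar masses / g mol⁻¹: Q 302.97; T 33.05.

n(Q) = 1456 / 302.97 = 4.806 mol
n(T) = 211.0 / 33.05 = 6.384 mol
n/ν for Q = 4.806/2 = 2.403
n/ν for T = 6.384/3 = 2.128
Smallest n/ν is T → limiting reagent.
Q consumed = (2/3) × 6.384 = 4.256 mol
Q remaining = 4.806 − 4.256 = 0.5500 mol
mass = 0.5500 × 302.97 = 166.6 g

167 g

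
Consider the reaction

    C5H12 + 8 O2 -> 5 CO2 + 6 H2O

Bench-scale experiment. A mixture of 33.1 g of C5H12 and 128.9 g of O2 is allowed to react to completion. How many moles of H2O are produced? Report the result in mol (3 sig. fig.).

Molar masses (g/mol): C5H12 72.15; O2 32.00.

n(C5H12) = 33.10 / 72.15 = 0.4588 mol
n(O2) = 128.9 / 32.00 = 4.028 mol
n/ν → C5H12: 0.4588, O2: 0.5035; C5H12 is limiting.
n(H2O) = (6/1) × 0.4588 = 2.753 mol

2.75 mol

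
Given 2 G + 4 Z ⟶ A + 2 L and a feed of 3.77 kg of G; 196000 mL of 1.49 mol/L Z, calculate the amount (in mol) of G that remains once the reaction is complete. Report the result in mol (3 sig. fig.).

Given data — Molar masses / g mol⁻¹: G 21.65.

n(G) = 3.770×1000 / 21.65 = 174.1 mol
n(Z) = 1.49 × 196000/1000 = 292.0 mol
n/ν for G = 174.1/2 = 87.05
n/ν for Z = 292.0/4 = 73.00
Smallest n/ν is Z → limiting reagent.
G consumed = (2/4) × 292.0 = 146.0 mol
G remaining = 174.1 − 146.0 = 28.10 mol

28.1 mol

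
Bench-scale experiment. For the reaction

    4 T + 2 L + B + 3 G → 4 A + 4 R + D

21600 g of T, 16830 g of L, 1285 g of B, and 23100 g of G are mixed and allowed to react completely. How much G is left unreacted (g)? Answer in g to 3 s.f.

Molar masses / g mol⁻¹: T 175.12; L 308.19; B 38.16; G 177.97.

n(T) = 21600 / 175.12 = 123.3 mol
n(L) = 16830 / 308.19 = 54.61 mol
n(B) = 1285 / 38.16 = 33.67 mol
n(G) = 23100 / 177.97 = 129.8 mol
n/ν for T = 123.3/4 = 30.83
n/ν for L = 54.61/2 = 27.31
n/ν for B = 33.67/1 = 33.67
n/ν for G = 129.8/3 = 43.27
Smallest n/ν is L → limiting reagent.
G consumed = (3/2) × 54.61 = 81.92 mol
G remaining = 129.8 − 81.92 = 47.88 mol
mass = 47.88 × 177.97 = 8521 g

8520 g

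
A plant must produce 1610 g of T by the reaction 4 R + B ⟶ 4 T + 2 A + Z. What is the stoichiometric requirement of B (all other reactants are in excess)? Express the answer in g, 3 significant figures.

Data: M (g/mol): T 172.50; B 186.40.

435 g

n(T) = 1610 / 172.50 = 9.333 mol
n(B) = (1/4) × 9.333 = 2.333 mol
mass = 2.333 × 186.40 = 434.9 g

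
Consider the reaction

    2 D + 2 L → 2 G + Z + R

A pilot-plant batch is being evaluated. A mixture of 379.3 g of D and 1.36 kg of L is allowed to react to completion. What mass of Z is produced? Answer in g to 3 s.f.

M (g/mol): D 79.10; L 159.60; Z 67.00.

n(D) = 379.3 / 79.10 = 4.795 mol
n(L) = 1.360×1000 / 159.60 = 8.521 mol
n/ν → D: 2.398, L: 4.261; D is limiting.
n(Z) = (1/2) × 4.795 = 2.398 mol
mass = 2.398 × 67.00 = 160.7 g

161 g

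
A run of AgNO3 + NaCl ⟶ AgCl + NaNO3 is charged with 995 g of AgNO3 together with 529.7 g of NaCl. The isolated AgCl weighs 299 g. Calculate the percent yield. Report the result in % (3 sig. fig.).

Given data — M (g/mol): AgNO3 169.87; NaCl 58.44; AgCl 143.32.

n(AgNO3) = 995.0 / 169.87 = 5.857 mol
n(NaCl) = 529.7 / 58.44 = 9.064 mol
n/ν for AgNO3 = 5.857/1 = 5.857
n/ν for NaCl = 9.064/1 = 9.064
Smallest n/ν is AgNO3 → limiting reagent.
theoretical n(AgCl) = (1/1) × 5.857 = 5.857 mol → 839.4 g
% yield = 299 / 839.4 × 100 = 35.62 %

35.6 %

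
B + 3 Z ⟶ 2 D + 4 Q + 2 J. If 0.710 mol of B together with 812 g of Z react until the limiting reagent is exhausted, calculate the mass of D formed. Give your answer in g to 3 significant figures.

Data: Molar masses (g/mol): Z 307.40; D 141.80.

201 g

n(B) = 0.7100 mol
n(Z) = 812.0 / 307.40 = 2.642 mol
n/ν for B = 0.7100/1 = 0.7100
n/ν for Z = 2.642/3 = 0.8807
Smallest n/ν is B → limiting reagent.
n(D) = (2/1) × 0.7100 = 1.420 mol
mass = 1.420 × 141.80 = 201.4 g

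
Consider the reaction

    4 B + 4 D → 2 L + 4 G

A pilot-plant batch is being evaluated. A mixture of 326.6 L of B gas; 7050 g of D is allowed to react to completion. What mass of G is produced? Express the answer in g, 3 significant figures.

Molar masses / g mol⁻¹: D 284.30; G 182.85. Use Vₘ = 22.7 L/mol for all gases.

2630 g

n(B) = 326.6 / 22.7 = 14.39 mol
n(D) = 7050 / 284.30 = 24.80 mol
n/ν for B = 14.39/4 = 3.598
n/ν for D = 24.80/4 = 6.200
Smallest n/ν is B → limiting reagent.
n(G) = (4/4) × 14.39 = 14.39 mol
mass = 14.39 × 182.85 = 2631 g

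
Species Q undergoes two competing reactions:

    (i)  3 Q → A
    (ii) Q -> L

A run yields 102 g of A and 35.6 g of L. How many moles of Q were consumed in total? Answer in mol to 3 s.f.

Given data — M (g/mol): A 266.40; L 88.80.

n(A) = 102 / 266.40 = 0.3829 mol
n(L) = 35.6 / 88.80 = 0.4009 mol
n(Q) via (i) = (3/1)×0.3829 = 1.149 mol
n(Q) via (ii) = (1/1)×0.4009 = 0.4009 mol
total n(Q) = 1.149 + 0.4009 = 1.550 mol

1.55 mol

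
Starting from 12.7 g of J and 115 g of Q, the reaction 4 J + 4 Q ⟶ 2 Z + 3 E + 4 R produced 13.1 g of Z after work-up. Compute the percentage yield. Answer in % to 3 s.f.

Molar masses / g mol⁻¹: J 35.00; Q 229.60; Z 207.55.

34.8 %

n(J) = 12.70 / 35.00 = 0.3629 mol
n(Q) = 115.0 / 229.60 = 0.5009 mol
n/ν → J: 0.09073, Q: 0.1252; J is limiting.
theoretical n(Z) = (2/4) × 0.3629 = 0.1815 mol → 37.67 g
% yield = 13.1 / 37.67 × 100 = 34.78 %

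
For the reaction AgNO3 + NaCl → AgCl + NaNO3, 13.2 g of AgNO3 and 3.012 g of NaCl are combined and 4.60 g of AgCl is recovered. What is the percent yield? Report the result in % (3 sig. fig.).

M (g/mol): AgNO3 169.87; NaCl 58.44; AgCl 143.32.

62.3 %

n(AgNO3) = 13.20 / 169.87 = 0.07771 mol
n(NaCl) = 3.012 / 58.44 = 0.05154 mol
n/ν → AgNO3: 0.07771, NaCl: 0.05154; NaCl is limiting.
theoretical n(AgCl) = (1/1) × 0.05154 = 0.05154 mol → 7.387 g
% yield = 4.60 / 7.387 × 100 = 62.27 %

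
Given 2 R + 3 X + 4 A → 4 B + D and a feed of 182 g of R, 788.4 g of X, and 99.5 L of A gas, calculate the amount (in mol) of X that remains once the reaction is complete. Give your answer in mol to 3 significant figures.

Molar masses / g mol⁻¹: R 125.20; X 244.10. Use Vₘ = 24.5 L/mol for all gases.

n(R) = 182.0 / 125.20 = 1.454 mol
n(X) = 788.4 / 244.10 = 3.230 mol
n(A) = 99.50 / 24.5 = 4.061 mol
n/ν for R = 1.454/2 = 0.7270
n/ν for X = 3.230/3 = 1.077
n/ν for A = 4.061/4 = 1.015
Smallest n/ν is R → limiting reagent.
X consumed = (3/2) × 1.454 = 2.181 mol
X remaining = 3.230 − 2.181 = 1.049 mol

1.05 mol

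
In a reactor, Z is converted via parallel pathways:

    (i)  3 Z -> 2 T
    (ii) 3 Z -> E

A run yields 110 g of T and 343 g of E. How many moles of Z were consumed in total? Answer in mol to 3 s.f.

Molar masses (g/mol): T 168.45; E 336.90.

n(T) = 110 / 168.45 = 0.6530 mol
n(E) = 343 / 336.90 = 1.018 mol
n(Z) via (i) = (3/2)×0.6530 = 0.9795 mol
n(Z) via (ii) = (3/1)×1.018 = 3.054 mol
total n(Z) = 0.9795 + 3.054 = 4.034 mol

4.03 mol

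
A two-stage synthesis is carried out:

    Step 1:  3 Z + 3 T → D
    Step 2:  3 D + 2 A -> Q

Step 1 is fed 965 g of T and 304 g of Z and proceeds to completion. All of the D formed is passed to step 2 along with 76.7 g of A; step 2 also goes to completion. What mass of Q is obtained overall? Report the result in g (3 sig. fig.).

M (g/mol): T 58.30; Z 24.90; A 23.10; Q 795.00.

1080 g

Step 1:
n(T) = 965.0 / 58.30 = 16.55 mol
n(Z) = 304.0 / 24.90 = 12.21 mol
n/ν → T: 5.517, Z: 4.070; Z is limiting.
n(D) produced = (1/3) × 12.21 = 4.070 mol
Step 2:
n(D) available = 4.070 mol
n(A) = 76.70 / 23.10 = 3.320 mol
n/ν → D: 1.357, A: 1.660; D is limiting.
n(Q) = (1/3) × 4.070 = 1.357 mol
mass = 1.357 × 795.00 = 1079 g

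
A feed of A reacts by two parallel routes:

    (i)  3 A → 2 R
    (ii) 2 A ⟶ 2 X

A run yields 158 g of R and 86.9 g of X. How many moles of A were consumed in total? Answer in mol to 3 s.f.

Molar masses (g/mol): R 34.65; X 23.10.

n(R) = 158 / 34.65 = 4.560 mol
n(X) = 86.9 / 23.10 = 3.762 mol
n(A) via (i) = (3/2)×4.560 = 6.840 mol
n(A) via (ii) = (2/2)×3.762 = 3.762 mol
total n(A) = 6.840 + 3.762 = 10.60 mol

10.6 mol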